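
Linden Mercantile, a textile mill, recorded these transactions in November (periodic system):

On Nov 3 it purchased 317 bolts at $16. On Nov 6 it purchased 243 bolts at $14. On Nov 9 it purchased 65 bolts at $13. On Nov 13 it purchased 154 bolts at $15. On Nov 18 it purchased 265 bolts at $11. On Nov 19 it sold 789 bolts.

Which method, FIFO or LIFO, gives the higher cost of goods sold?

FIFO

FIFO COGS: 317 @ $16 + 243 @ $14 + 65 @ $13 + 154 @ $15 + 10 @ $11 = $11,739
LIFO COGS: 265 @ $11 + 154 @ $15 + 65 @ $13 + 243 @ $14 + 62 @ $16 = $10,464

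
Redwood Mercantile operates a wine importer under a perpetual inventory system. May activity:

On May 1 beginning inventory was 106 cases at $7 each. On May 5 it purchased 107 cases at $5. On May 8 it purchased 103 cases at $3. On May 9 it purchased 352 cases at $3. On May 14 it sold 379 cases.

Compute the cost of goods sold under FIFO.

May 14, 379 sold [FIFO — oldest first]: 106 @ $7 + 107 @ $5 + 103 @ $3 + 63 @ $3 = $1,775
Ending inventory: 289 @ $3 = $867

COGS = $1,775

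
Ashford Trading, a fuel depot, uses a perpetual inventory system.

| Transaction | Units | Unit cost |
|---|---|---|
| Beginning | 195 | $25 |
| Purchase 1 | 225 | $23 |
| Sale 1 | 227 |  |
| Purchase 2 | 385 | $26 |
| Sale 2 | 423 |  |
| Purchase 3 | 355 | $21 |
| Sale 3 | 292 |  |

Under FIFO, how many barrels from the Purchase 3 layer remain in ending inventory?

218

Sale 1 (227) [FIFO — oldest first]: 195 @ $25 + 32 @ $23 = $5,611
Sale 2 (423) [FIFO — oldest first]: 193 @ $23 + 230 @ $26 = $10,419
Sale 3 (292) [FIFO — oldest first]: 155 @ $26 + 137 @ $21 = $6,907
Total COGS = $5,611 + $10,419 + $6,907 = $22,937
Ending inventory: 218 @ $21 = $4,578
Check: goods available $27,515 = COGS $22,937 + ending $4,578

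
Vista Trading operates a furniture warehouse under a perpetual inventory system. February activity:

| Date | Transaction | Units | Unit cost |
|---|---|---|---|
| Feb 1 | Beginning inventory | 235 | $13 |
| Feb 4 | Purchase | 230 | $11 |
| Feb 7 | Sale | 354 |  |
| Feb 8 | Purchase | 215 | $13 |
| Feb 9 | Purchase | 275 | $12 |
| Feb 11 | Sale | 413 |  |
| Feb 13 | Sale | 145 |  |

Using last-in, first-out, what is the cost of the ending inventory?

Feb 7, 354 sold [LIFO — newest first]: 230 @ $11 + 124 @ $13 = $4,142
Feb 11, 413 sold [LIFO — newest first]: 275 @ $12 + 138 @ $13 = $5,094
Feb 13, 145 sold [LIFO — newest first]: 77 @ $13 + 68 @ $13 = $1,885
Total COGS = $4,142 + $5,094 + $1,885 = $11,121
Ending inventory: 43 @ $13 = $559
Check: goods available $11,680 = COGS $11,121 + ending $559

Ending inventory = $559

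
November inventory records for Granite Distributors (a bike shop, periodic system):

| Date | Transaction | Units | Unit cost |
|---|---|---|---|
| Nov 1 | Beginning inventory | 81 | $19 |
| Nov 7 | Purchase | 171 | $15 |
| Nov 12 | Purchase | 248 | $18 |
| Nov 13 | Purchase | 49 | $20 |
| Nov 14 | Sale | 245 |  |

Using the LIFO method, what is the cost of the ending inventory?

Ending inventory = $5,040

Nov 14, 245 sold [LIFO — newest first]: 49 @ $20 + 196 @ $18 = $4,508
Ending inventory: 81 @ $19 + 171 @ $15 + 52 @ $18 = $5,040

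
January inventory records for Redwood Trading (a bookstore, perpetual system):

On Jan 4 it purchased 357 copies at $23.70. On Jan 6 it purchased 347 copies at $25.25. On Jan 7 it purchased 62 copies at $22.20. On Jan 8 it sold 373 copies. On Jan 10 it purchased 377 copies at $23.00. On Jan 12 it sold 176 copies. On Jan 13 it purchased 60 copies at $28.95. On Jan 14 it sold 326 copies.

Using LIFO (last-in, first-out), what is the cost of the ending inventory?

Jan 8, 373 sold [LIFO — newest first]: 62 @ $22.20 + 311 @ $25.25 = $9,229.15
Jan 12, 176 sold [LIFO — newest first]: 176 @ $23.00 = $4,048.00
Jan 14, 326 sold [LIFO — newest first]: 60 @ $28.95 + 201 @ $23.00 + 36 @ $25.25 + 29 @ $23.70 = $7,956.30
Total COGS = $9,229.15 + $4,048.00 + $7,956.30 = $21,233.45
Ending inventory: 328 @ $23.70 = $7,773.60

Ending inventory = $7,773.60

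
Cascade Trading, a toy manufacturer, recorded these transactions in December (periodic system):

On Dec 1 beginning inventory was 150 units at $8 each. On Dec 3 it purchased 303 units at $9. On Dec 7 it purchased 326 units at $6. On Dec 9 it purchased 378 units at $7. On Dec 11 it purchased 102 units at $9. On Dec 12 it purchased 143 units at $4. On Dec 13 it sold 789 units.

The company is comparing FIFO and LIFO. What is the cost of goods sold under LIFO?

FIFO COGS: 150 @ $8 + 303 @ $9 + 326 @ $6 + 10 @ $7 = $5,953
LIFO COGS: 143 @ $4 + 102 @ $9 + 378 @ $7 + 166 @ $6 = $5,132

COGS = $5,132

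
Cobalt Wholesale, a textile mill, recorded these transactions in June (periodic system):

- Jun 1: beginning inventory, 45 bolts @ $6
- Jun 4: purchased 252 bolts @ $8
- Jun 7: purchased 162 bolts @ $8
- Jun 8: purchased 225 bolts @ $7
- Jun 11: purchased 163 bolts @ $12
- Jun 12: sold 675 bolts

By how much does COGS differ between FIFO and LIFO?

$733

FIFO COGS: 45 @ $6 + 252 @ $8 + 162 @ $8 + 216 @ $7 = $5,094
LIFO COGS: 163 @ $12 + 225 @ $7 + 162 @ $8 + 125 @ $8 = $5,827
Difference = |$5,094 − $5,827| = $733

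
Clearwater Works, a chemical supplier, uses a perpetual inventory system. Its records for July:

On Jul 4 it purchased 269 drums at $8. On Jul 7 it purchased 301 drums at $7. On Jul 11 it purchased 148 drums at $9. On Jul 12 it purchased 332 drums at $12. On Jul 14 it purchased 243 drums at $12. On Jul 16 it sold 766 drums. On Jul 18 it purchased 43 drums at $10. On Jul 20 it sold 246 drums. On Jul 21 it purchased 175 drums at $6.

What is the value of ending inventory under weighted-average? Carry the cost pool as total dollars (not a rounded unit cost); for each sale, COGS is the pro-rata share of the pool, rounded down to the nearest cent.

After Jul 4: 269 on hand, pool $2,152.00 (≈ $8.0000 each)
After Jul 7: 570 on hand, pool $4,259.00 (≈ $7.4719 each)
After Jul 11: 718 on hand, pool $5,591.00 (≈ $7.7869 each)
After Jul 12: 1050 on hand, pool $9,575.00 (≈ $9.1190 each)
After Jul 14: 1293 on hand, pool $12,491.00 (≈ $9.6605 each)
Jul 16, sell 766: 766/1293 × $12,491.00 → $7,399.92
After Jul 18: 570 on hand, pool $5,521.08 (≈ $9.6861 each)
Jul 20, sell 246: 246/570 × $5,521.08 → $2,382.78
After Jul 21: 499 on hand, pool $4,188.30 (≈ $8.3934 each)
Total COGS = $7,399.92 + $2,382.78 = $9,782.70
Ending inventory (cost pool remaining) = $4,188.30
Check: goods available $13,971.00 = COGS $9,782.70 + ending $4,188.30

Ending inventory = $4,188.30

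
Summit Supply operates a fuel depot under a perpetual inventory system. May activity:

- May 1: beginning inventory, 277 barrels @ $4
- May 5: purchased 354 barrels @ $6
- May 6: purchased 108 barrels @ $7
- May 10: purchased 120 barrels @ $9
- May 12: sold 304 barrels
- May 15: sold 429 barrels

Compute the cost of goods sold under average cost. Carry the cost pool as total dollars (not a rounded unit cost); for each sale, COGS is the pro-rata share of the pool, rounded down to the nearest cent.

COGS = $4,324.61

After May 1: 277 on hand, pool $1,108.00 (≈ $4.0000 each)
After May 5: 631 on hand, pool $3,232.00 (≈ $5.1220 each)
After May 6: 739 on hand, pool $3,988.00 (≈ $5.3965 each)
After May 10: 859 on hand, pool $5,068.00 (≈ $5.8999 each)
May 12, sell 304: 304/859 × $5,068.00 → $1,793.56
May 15, sell 429: 429/555 × $3,274.44 → $2,531.05
Total COGS = $1,793.56 + $2,531.05 = $4,324.61
Ending inventory (cost pool remaining) = $743.39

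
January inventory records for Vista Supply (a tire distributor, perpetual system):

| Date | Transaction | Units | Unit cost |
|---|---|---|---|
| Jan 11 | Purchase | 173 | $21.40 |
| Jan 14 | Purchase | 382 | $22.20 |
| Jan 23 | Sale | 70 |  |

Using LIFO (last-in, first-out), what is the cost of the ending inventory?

Jan 23, 70 sold [LIFO — newest first]: 70 @ $22.20 = $1,554.00
Ending inventory: 173 @ $21.40 + 312 @ $22.20 = $10,628.60
Check: goods available $12,182.60 = COGS $1,554.00 + ending $10,628.60

Ending inventory = $10,628.60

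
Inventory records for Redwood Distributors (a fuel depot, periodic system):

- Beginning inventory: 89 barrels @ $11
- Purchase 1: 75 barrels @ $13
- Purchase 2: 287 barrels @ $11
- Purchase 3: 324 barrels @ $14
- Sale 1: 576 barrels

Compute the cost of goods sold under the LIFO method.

Sale 1 (576) [LIFO — newest first]: 324 @ $14 + 252 @ $11 = $7,308
Ending inventory: 89 @ $11 + 75 @ $13 + 35 @ $11 = $2,339

COGS = $7,308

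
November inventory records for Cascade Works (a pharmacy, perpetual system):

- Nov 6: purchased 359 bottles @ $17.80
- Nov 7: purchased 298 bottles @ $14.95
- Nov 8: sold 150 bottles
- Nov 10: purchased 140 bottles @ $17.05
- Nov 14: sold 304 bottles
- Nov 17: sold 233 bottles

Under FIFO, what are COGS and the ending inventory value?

Nov 8, 150 sold [FIFO — oldest first]: 150 @ $17.80 = $2,670.00
Nov 14, 304 sold [FIFO — oldest first]: 209 @ $17.80 + 95 @ $14.95 = $5,140.45
Nov 17, 233 sold [FIFO — oldest first]: 203 @ $14.95 + 30 @ $17.05 = $3,546.35
Total COGS = $2,670.00 + $5,140.45 + $3,546.35 = $11,356.80
Ending inventory: 110 @ $17.05 = $1,875.50

COGS = $11,356.80; ending inventory = $1,875.50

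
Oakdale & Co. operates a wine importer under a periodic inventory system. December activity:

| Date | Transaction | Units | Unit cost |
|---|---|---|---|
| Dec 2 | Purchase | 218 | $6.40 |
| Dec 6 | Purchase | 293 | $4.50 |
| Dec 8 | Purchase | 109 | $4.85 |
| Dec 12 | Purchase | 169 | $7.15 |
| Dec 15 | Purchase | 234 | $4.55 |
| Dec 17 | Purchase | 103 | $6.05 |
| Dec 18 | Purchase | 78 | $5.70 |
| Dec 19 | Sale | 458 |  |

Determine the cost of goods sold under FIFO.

Dec 19, 458 sold [FIFO — oldest first]: 218 @ $6.40 + 240 @ $4.50 = $2,475.20
Ending inventory: 53 @ $4.50 + 109 @ $4.85 + 169 @ $7.15 + 234 @ $4.55 + 103 @ $6.05 + 78 @ $5.70 = $4,107.95

COGS = $2,475.20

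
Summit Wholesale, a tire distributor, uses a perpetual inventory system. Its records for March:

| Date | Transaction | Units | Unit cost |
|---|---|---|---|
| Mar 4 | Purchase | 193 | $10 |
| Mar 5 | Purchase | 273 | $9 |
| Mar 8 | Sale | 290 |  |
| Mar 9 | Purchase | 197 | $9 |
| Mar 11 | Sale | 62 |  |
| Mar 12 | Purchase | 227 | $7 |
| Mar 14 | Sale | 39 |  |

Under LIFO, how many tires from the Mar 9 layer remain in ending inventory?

135

Mar 8, 290 sold [LIFO — newest first]: 273 @ $9 + 17 @ $10 = $2,627
Mar 11, 62 sold [LIFO — newest first]: 62 @ $9 = $558
Mar 14, 39 sold [LIFO — newest first]: 39 @ $7 = $273
Total COGS = $2,627 + $558 + $273 = $3,458
Ending inventory: 176 @ $10 + 135 @ $9 + 188 @ $7 = $4,291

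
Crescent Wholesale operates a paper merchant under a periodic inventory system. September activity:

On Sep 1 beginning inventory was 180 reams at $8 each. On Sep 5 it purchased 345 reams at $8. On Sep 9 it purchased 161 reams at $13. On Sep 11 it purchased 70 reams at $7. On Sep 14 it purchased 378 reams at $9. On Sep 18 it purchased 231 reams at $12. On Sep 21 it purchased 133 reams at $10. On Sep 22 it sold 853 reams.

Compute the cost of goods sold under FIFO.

COGS = $7,656

Sep 22, 853 sold [FIFO — oldest first]: 180 @ $8 + 345 @ $8 + 161 @ $13 + 70 @ $7 + 97 @ $9 = $7,656
Ending inventory: 281 @ $9 + 231 @ $12 + 133 @ $10 = $6,631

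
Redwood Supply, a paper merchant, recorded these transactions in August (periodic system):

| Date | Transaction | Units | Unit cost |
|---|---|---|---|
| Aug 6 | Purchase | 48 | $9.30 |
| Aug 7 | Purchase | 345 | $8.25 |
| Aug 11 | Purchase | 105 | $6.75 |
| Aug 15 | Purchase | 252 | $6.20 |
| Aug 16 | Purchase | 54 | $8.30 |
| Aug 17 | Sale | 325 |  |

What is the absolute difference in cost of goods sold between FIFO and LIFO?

$592.80

FIFO COGS: 48 @ $9.30 + 277 @ $8.25 = $2,731.65
LIFO COGS: 54 @ $8.30 + 252 @ $6.20 + 19 @ $6.75 = $2,138.85
Difference = |$2,731.65 − $2,138.85| = $592.80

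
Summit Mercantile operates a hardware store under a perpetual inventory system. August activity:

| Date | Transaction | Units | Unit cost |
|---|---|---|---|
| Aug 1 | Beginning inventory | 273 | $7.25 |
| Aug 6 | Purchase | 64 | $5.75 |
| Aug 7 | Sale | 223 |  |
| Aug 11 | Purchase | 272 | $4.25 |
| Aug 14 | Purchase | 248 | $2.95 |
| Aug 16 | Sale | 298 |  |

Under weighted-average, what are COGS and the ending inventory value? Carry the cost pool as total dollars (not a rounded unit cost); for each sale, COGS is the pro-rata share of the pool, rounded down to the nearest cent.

After Aug 1: 273 on hand, pool $1,979.25 (≈ $7.2500 each)
After Aug 6: 337 on hand, pool $2,347.25 (≈ $6.9651 each)
Aug 7, sell 223: 223/337 × $2,347.25 → $1,553.22
After Aug 11: 386 on hand, pool $1,950.03 (≈ $5.0519 each)
After Aug 14: 634 on hand, pool $2,681.63 (≈ $4.2297 each)
Aug 16, sell 298: 298/634 × $2,681.63 → $1,260.45
Total COGS = $1,553.22 + $1,260.45 = $2,813.67
Ending inventory (cost pool remaining) = $1,421.18

COGS = $2,813.67; ending inventory = $1,421.18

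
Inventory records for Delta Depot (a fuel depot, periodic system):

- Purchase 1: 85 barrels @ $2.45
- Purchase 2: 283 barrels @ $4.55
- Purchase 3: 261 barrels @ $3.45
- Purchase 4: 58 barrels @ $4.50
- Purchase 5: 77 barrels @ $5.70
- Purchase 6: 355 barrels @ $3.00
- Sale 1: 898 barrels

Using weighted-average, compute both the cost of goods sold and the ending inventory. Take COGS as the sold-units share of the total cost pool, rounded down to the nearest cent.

Sale 1, sell 898: 898/1119 × $4,161.25 → $3,339.41
Ending inventory (cost pool remaining) = $821.84

COGS = $3,339.41; ending inventory = $821.84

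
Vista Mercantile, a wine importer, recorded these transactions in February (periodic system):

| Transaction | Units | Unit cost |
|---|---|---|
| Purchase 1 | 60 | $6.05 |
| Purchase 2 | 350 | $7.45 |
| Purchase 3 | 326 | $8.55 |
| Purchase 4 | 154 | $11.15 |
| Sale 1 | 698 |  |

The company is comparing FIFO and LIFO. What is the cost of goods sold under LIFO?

COGS = $6,128.50

FIFO COGS: 60 @ $6.05 + 350 @ $7.45 + 288 @ $8.55 = $5,432.90
LIFO COGS: 154 @ $11.15 + 326 @ $8.55 + 218 @ $7.45 = $6,128.50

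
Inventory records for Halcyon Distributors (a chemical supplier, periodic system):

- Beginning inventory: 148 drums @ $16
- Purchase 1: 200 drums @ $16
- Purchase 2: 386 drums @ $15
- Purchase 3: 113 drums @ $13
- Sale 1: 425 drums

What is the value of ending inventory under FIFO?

Ending inventory = $6,104

Sale 1 (425) [FIFO — oldest first]: 148 @ $16 + 200 @ $16 + 77 @ $15 = $6,723
Ending inventory: 309 @ $15 + 113 @ $13 = $6,104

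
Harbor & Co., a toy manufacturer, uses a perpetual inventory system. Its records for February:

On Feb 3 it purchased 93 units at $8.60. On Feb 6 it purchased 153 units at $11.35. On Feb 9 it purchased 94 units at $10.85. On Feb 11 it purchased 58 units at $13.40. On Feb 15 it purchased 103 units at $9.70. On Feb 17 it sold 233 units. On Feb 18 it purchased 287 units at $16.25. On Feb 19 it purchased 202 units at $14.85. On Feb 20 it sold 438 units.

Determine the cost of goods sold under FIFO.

Feb 17, 233 sold [FIFO — oldest first]: 93 @ $8.60 + 140 @ $11.35 = $2,388.80
Feb 20, 438 sold [FIFO — oldest first]: 13 @ $11.35 + 94 @ $10.85 + 58 @ $13.40 + 103 @ $9.70 + 170 @ $16.25 = $5,706.25
Total COGS = $2,388.80 + $5,706.25 = $8,095.05
Ending inventory: 117 @ $16.25 + 202 @ $14.85 = $4,900.95

COGS = $8,095.05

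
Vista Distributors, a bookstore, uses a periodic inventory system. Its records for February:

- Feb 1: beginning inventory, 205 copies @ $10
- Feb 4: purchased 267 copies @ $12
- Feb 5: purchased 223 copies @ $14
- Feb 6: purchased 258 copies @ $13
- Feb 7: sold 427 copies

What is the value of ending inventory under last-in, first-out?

Feb 7, 427 sold [LIFO — newest first]: 258 @ $13 + 169 @ $14 = $5,720
Ending inventory: 205 @ $10 + 267 @ $12 + 54 @ $14 = $6,010

Ending inventory = $6,010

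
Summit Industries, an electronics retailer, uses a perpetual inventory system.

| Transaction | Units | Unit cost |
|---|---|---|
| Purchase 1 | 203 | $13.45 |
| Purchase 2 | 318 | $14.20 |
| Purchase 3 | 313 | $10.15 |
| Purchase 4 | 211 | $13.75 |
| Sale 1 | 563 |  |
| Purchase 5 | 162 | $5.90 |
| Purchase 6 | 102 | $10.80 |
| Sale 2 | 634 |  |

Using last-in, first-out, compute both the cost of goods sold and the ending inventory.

Sale 1 (563) [LIFO — newest first]: 211 @ $13.75 + 313 @ $10.15 + 39 @ $14.20 = $6,632.00
Sale 2 (634) [LIFO — newest first]: 102 @ $10.80 + 162 @ $5.90 + 279 @ $14.20 + 91 @ $13.45 = $7,243.15
Total COGS = $6,632.00 + $7,243.15 = $13,875.15
Ending inventory: 112 @ $13.45 = $1,506.40
Check: goods available $15,381.55 = COGS $13,875.15 + ending $1,506.40

COGS = $13,875.15; ending inventory = $1,506.40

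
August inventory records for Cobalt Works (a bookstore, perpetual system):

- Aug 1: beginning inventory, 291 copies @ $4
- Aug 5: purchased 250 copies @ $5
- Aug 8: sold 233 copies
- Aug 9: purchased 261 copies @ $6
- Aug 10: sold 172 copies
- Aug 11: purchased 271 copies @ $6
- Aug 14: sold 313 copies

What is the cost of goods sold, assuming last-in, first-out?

COGS = $4,075

Aug 8, 233 sold [LIFO — newest first]: 233 @ $5 = $1,165
Aug 10, 172 sold [LIFO — newest first]: 172 @ $6 = $1,032
Aug 14, 313 sold [LIFO — newest first]: 271 @ $6 + 42 @ $6 = $1,878
Total COGS = $1,165 + $1,032 + $1,878 = $4,075
Ending inventory: 291 @ $4 + 17 @ $5 + 47 @ $6 = $1,531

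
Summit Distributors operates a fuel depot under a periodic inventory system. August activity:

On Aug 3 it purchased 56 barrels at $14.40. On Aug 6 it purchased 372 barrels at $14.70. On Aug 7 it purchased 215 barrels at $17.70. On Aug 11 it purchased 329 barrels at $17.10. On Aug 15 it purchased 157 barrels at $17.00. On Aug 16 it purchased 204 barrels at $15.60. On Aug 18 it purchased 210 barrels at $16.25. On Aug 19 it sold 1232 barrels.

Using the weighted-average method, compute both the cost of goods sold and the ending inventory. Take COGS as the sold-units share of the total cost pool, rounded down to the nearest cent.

Aug 19, sell 1232: 1232/1543 × $24,970.10 → $19,937.24
Ending inventory (cost pool remaining) = $5,032.86

COGS = $19,937.24; ending inventory = $5,032.86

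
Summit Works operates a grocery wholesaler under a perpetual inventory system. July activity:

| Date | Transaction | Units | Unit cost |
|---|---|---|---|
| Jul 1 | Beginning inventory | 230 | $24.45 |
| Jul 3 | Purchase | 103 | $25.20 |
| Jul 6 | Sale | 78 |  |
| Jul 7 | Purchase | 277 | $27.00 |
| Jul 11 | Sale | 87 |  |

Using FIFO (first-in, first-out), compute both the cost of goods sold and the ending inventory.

COGS = $4,034.25; ending inventory = $11,663.85

Jul 6, 78 sold [FIFO — oldest first]: 78 @ $24.45 = $1,907.10
Jul 11, 87 sold [FIFO — oldest first]: 87 @ $24.45 = $2,127.15
Total COGS = $1,907.10 + $2,127.15 = $4,034.25
Ending inventory: 65 @ $24.45 + 103 @ $25.20 + 277 @ $27.00 = $11,663.85
Check: goods available $15,698.10 = COGS $4,034.25 + ending $11,663.85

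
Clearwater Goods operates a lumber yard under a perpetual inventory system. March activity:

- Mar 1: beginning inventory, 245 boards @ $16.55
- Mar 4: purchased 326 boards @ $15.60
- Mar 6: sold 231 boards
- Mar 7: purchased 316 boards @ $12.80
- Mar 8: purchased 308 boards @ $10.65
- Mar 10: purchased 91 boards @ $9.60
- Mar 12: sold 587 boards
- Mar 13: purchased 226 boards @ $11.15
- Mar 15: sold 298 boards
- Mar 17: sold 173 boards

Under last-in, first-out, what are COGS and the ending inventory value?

Mar 6, 231 sold [LIFO — newest first]: 231 @ $15.60 = $3,603.60
Mar 12, 587 sold [LIFO — newest first]: 91 @ $9.60 + 308 @ $10.65 + 188 @ $12.80 = $6,560.20
Mar 15, 298 sold [LIFO — newest first]: 226 @ $11.15 + 72 @ $12.80 = $3,441.50
Mar 17, 173 sold [LIFO — newest first]: 56 @ $12.80 + 95 @ $15.60 + 22 @ $16.55 = $2,562.90
Total COGS = $3,603.60 + $6,560.20 + $3,441.50 + $2,562.90 = $16,168.20
Ending inventory: 223 @ $16.55 = $3,690.65

COGS = $16,168.20; ending inventory = $3,690.65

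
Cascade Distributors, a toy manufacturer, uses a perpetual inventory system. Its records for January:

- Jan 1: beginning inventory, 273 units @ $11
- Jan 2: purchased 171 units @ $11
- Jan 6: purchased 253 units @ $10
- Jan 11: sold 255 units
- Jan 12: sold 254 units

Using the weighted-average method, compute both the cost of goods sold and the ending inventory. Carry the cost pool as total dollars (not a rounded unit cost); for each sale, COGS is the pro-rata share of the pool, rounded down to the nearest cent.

COGS = $5,414.23; ending inventory = $1,999.77

After Jan 1: 273 on hand, pool $3,003.00 (≈ $11.0000 each)
After Jan 2: 444 on hand, pool $4,884.00 (≈ $11.0000 each)
After Jan 6: 697 on hand, pool $7,414.00 (≈ $10.6370 each)
Jan 11, sell 255: 255/697 × $7,414.00 → $2,712.43
Jan 12, sell 254: 254/442 × $4,701.57 → $2,701.80
Total COGS = $2,712.43 + $2,701.80 = $5,414.23
Ending inventory (cost pool remaining) = $1,999.77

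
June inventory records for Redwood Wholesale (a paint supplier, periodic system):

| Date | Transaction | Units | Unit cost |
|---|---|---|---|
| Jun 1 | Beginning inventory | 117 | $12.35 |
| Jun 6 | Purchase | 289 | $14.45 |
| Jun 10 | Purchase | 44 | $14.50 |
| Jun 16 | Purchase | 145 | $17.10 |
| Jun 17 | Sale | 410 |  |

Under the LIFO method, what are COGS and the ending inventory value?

Jun 17, 410 sold [LIFO — newest first]: 145 @ $17.10 + 44 @ $14.50 + 221 @ $14.45 = $6,310.95
Ending inventory: 117 @ $12.35 + 68 @ $14.45 = $2,427.55

COGS = $6,310.95; ending inventory = $2,427.55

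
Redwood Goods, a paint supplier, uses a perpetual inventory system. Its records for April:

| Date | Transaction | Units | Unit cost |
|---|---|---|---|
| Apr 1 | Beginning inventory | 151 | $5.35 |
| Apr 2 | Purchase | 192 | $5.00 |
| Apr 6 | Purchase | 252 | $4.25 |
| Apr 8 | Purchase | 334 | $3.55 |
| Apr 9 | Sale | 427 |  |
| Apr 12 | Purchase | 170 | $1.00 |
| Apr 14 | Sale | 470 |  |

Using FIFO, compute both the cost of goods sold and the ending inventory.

Apr 9, 427 sold [FIFO — oldest first]: 151 @ $5.35 + 192 @ $5.00 + 84 @ $4.25 = $2,124.85
Apr 14, 470 sold [FIFO — oldest first]: 168 @ $4.25 + 302 @ $3.55 = $1,786.10
Total COGS = $2,124.85 + $1,786.10 = $3,910.95
Ending inventory: 32 @ $3.55 + 170 @ $1.00 = $283.60
Check: goods available $4,194.55 = COGS $3,910.95 + ending $283.60

COGS = $3,910.95; ending inventory = $283.60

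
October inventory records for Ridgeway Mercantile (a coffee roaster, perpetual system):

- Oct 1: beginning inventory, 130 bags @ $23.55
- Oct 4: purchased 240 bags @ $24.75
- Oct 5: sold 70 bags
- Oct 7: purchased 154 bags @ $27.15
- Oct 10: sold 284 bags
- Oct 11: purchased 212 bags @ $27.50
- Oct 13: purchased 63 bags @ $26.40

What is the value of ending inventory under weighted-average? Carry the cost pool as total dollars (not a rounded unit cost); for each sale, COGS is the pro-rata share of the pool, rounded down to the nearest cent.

Ending inventory = $11,791.74

After Oct 1: 130 on hand, pool $3,061.50 (≈ $23.5500 each)
After Oct 4: 370 on hand, pool $9,001.50 (≈ $24.3284 each)
Oct 5, sell 70: 70/370 × $9,001.50 → $1,702.98
After Oct 7: 454 on hand, pool $11,479.62 (≈ $25.2855 each)
Oct 10, sell 284: 284/454 × $11,479.62 → $7,181.08
After Oct 11: 382 on hand, pool $10,128.54 (≈ $26.5145 each)
After Oct 13: 445 on hand, pool $11,791.74 (≈ $26.4983 each)
Total COGS = $1,702.98 + $7,181.08 = $8,884.06
Ending inventory (cost pool remaining) = $11,791.74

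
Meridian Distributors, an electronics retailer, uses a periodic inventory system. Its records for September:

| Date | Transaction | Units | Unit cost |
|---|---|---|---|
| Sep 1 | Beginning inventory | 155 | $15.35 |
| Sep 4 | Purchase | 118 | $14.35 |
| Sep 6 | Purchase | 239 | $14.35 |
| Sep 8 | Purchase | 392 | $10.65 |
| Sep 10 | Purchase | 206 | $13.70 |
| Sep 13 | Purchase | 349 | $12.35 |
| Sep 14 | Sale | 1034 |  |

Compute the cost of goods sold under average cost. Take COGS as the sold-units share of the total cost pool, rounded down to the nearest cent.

Sep 14, sell 1034: 1034/1459 × $18,809.35 → $13,330.27
Ending inventory (cost pool remaining) = $5,479.08
Check: goods available $18,809.35 = COGS $13,330.27 + ending $5,479.08

COGS = $13,330.27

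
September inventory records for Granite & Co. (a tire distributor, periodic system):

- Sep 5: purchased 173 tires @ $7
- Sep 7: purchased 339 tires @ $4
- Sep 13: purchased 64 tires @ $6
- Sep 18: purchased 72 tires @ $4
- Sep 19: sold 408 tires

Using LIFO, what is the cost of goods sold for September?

Sep 19, 408 sold [LIFO — newest first]: 72 @ $4 + 64 @ $6 + 272 @ $4 = $1,760
Ending inventory: 173 @ $7 + 67 @ $4 = $1,479

COGS = $1,760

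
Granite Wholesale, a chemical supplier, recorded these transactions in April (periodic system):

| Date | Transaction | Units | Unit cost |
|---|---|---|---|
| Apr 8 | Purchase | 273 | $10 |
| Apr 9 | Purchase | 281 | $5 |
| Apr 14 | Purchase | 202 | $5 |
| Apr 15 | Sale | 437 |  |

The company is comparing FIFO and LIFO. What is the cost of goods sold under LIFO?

FIFO COGS: 273 @ $10 + 164 @ $5 = $3,550
LIFO COGS: 202 @ $5 + 235 @ $5 = $2,185

COGS = $2,185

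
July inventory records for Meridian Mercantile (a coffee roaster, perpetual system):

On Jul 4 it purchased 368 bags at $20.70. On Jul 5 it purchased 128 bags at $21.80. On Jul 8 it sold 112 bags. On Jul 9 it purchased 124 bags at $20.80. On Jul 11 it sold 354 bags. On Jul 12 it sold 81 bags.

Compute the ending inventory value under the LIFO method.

Ending inventory = $1,511.10

Jul 8, 112 sold [LIFO — newest first]: 112 @ $21.80 = $2,441.60
Jul 11, 354 sold [LIFO — newest first]: 124 @ $20.80 + 16 @ $21.80 + 214 @ $20.70 = $7,357.80
Jul 12, 81 sold [LIFO — newest first]: 81 @ $20.70 = $1,676.70
Total COGS = $2,441.60 + $7,357.80 + $1,676.70 = $11,476.10
Ending inventory: 73 @ $20.70 = $1,511.10
Check: goods available $12,987.20 = COGS $11,476.10 + ending $1,511.10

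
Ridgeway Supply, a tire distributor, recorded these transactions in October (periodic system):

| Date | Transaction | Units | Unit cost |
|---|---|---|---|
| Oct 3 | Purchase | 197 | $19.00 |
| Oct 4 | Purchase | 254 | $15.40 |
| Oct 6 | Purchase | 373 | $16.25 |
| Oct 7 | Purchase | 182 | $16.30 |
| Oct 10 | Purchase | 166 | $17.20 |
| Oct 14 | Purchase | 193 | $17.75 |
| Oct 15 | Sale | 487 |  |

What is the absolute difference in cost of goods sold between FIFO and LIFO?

$127.75

FIFO COGS: 197 @ $19.00 + 254 @ $15.40 + 36 @ $16.25 = $8,239.60
LIFO COGS: 193 @ $17.75 + 166 @ $17.20 + 128 @ $16.30 = $8,367.35
Difference = |$8,239.60 − $8,367.35| = $127.75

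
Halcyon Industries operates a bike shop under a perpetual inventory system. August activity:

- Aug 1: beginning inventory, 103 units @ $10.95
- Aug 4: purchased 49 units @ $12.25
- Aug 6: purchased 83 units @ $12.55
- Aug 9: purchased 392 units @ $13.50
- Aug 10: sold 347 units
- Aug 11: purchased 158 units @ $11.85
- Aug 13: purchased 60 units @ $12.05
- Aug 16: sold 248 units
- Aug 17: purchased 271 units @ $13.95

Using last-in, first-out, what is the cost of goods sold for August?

COGS = $7,684.80

Aug 10, 347 sold [LIFO — newest first]: 347 @ $13.50 = $4,684.50
Aug 16, 248 sold [LIFO — newest first]: 60 @ $12.05 + 158 @ $11.85 + 30 @ $13.50 = $3,000.30
Total COGS = $4,684.50 + $3,000.30 = $7,684.80
Ending inventory: 103 @ $10.95 + 49 @ $12.25 + 83 @ $12.55 + 15 @ $13.50 + 271 @ $13.95 = $6,752.70
Check: goods available $14,437.50 = COGS $7,684.80 + ending $6,752.70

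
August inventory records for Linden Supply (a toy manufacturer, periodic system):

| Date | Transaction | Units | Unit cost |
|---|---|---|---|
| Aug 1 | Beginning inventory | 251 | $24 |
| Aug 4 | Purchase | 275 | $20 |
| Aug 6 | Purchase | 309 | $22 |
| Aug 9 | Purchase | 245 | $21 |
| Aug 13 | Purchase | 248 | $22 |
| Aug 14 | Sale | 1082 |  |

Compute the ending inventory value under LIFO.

Aug 14, 1082 sold [LIFO — newest first]: 248 @ $22 + 245 @ $21 + 309 @ $22 + 275 @ $20 + 5 @ $24 = $23,019
Ending inventory: 246 @ $24 = $5,904

Ending inventory = $5,904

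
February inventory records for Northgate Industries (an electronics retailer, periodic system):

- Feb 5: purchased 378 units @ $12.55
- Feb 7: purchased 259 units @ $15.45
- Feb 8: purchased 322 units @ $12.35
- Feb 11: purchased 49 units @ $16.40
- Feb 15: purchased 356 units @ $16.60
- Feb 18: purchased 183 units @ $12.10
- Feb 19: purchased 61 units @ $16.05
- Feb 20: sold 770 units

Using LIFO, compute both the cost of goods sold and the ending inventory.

Feb 20, 770 sold [LIFO — newest first]: 61 @ $16.05 + 183 @ $12.10 + 356 @ $16.60 + 49 @ $16.40 + 121 @ $12.35 = $11,400.90
Ending inventory: 378 @ $12.55 + 259 @ $15.45 + 201 @ $12.35 = $11,227.80
Check: goods available $22,628.70 = COGS $11,400.90 + ending $11,227.80

COGS = $11,400.90; ending inventory = $11,227.80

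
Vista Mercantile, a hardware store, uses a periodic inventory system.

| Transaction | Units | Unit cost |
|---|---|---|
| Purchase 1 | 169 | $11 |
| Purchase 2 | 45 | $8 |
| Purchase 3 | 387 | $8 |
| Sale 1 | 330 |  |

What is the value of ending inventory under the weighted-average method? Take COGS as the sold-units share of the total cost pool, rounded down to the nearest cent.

Sale 1, sell 330: 330/601 × $5,315.00 → $2,918.38
Ending inventory (cost pool remaining) = $2,396.62

Ending inventory = $2,396.62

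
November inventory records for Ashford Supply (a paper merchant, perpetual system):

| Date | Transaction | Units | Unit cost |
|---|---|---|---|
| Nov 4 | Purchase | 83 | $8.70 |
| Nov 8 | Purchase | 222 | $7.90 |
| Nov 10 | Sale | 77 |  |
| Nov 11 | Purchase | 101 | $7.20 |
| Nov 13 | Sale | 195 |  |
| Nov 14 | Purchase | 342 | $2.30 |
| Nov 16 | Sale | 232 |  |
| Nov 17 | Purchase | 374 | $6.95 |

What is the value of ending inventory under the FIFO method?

Nov 10, 77 sold [FIFO — oldest first]: 77 @ $8.70 = $669.90
Nov 13, 195 sold [FIFO — oldest first]: 6 @ $8.70 + 189 @ $7.90 = $1,545.30
Nov 16, 232 sold [FIFO — oldest first]: 33 @ $7.90 + 101 @ $7.20 + 98 @ $2.30 = $1,213.30
Total COGS = $669.90 + $1,545.30 + $1,213.30 = $3,428.50
Ending inventory: 244 @ $2.30 + 374 @ $6.95 = $3,160.50
Check: goods available $6,589.00 = COGS $3,428.50 + ending $3,160.50

Ending inventory = $3,160.50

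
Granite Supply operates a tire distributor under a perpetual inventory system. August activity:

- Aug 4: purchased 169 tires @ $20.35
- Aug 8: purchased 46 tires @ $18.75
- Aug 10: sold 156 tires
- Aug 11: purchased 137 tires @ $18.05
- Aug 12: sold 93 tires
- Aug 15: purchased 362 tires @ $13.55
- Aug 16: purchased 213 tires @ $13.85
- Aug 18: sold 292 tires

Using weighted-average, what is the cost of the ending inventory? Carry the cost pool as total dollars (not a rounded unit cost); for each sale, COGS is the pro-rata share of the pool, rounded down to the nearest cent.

Ending inventory = $5,565.13

After Aug 4: 169 on hand, pool $3,439.15 (≈ $20.3500 each)
After Aug 8: 215 on hand, pool $4,301.65 (≈ $20.0077 each)
Aug 10, sell 156: 156/215 × $4,301.65 → $3,121.19
After Aug 11: 196 on hand, pool $3,653.31 (≈ $18.6393 each)
Aug 12, sell 93: 93/196 × $3,653.31 → $1,733.45
After Aug 15: 465 on hand, pool $6,824.96 (≈ $14.6773 each)
After Aug 16: 678 on hand, pool $9,775.01 (≈ $14.4174 each)
Aug 18, sell 292: 292/678 × $9,775.01 → $4,209.88
Total COGS = $3,121.19 + $1,733.45 + $4,209.88 = $9,064.52
Ending inventory (cost pool remaining) = $5,565.13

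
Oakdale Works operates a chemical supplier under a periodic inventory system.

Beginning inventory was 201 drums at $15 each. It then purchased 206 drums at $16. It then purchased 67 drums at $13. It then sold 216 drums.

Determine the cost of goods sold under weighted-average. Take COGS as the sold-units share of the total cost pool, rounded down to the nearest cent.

COGS = $3,272.81

Sale 1, sell 216: 216/474 × $7,182.00 → $3,272.81
Ending inventory (cost pool remaining) = $3,909.19
Check: goods available $7,182.00 = COGS $3,272.81 + ending $3,909.19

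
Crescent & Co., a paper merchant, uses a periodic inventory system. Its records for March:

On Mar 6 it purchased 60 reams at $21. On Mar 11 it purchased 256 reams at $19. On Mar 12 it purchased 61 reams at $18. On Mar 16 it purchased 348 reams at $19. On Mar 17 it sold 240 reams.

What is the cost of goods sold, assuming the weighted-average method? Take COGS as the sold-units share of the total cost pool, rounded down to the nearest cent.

COGS = $4,579.53

Mar 17, sell 240: 240/725 × $13,834.00 → $4,579.53
Ending inventory (cost pool remaining) = $9,254.47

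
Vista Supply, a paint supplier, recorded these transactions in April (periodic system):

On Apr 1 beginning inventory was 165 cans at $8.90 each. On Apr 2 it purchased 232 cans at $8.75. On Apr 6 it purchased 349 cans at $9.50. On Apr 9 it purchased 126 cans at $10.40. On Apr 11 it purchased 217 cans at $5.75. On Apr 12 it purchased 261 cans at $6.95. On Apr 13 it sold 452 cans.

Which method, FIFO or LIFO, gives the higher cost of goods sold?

FIFO

FIFO COGS: 165 @ $8.90 + 232 @ $8.75 + 55 @ $9.50 = $4,021.00
LIFO COGS: 261 @ $6.95 + 191 @ $5.75 = $2,912.20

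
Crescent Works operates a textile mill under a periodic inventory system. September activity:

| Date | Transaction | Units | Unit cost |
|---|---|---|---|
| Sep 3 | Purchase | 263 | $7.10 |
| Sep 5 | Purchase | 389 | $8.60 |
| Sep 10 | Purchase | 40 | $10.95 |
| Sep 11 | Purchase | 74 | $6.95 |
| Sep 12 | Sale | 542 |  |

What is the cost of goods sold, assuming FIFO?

Sep 12, 542 sold [FIFO — oldest first]: 263 @ $7.10 + 279 @ $8.60 = $4,266.70
Ending inventory: 110 @ $8.60 + 40 @ $10.95 + 74 @ $6.95 = $1,898.30
Check: goods available $6,165.00 = COGS $4,266.70 + ending $1,898.30

COGS = $4,266.70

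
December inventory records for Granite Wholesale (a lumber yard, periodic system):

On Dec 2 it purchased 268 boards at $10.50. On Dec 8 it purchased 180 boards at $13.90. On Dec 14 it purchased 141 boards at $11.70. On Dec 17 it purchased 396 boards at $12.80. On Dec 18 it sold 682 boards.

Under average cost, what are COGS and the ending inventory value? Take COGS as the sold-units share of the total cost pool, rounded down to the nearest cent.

COGS = $8,332.51; ending inventory = $3,701.99

Dec 18, sell 682: 682/985 × $12,034.50 → $8,332.51
Ending inventory (cost pool remaining) = $3,701.99
Check: goods available $12,034.50 = COGS $8,332.51 + ending $3,701.99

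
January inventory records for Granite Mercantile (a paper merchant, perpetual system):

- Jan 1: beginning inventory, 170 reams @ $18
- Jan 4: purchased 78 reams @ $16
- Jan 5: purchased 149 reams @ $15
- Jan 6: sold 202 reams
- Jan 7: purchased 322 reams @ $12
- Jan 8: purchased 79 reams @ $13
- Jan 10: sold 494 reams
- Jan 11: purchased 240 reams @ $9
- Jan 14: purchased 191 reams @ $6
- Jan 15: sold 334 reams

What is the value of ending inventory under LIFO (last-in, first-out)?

Ending inventory = $2,709

Jan 6, 202 sold [LIFO — newest first]: 149 @ $15 + 53 @ $16 = $3,083
Jan 10, 494 sold [LIFO — newest first]: 79 @ $13 + 322 @ $12 + 25 @ $16 + 68 @ $18 = $6,515
Jan 15, 334 sold [LIFO — newest first]: 191 @ $6 + 143 @ $9 = $2,433
Total COGS = $3,083 + $6,515 + $2,433 = $12,031
Ending inventory: 102 @ $18 + 97 @ $9 = $2,709
Check: goods available $14,740 = COGS $12,031 + ending $2,709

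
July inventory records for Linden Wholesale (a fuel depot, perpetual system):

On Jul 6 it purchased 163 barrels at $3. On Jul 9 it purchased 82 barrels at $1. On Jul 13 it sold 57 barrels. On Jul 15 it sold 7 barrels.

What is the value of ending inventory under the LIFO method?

Jul 13, 57 sold [LIFO — newest first]: 57 @ $1 = $57
Jul 15, 7 sold [LIFO — newest first]: 7 @ $1 = $7
Total COGS = $57 + $7 = $64
Ending inventory: 163 @ $3 + 18 @ $1 = $507
Check: goods available $571 = COGS $64 + ending $507

Ending inventory = $507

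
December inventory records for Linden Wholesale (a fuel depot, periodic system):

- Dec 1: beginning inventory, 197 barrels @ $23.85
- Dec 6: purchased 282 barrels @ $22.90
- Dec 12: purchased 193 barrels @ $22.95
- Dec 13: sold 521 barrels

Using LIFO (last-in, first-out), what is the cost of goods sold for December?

Dec 13, 521 sold [LIFO — newest first]: 193 @ $22.95 + 282 @ $22.90 + 46 @ $23.85 = $11,984.25
Ending inventory: 151 @ $23.85 = $3,601.35

COGS = $11,984.25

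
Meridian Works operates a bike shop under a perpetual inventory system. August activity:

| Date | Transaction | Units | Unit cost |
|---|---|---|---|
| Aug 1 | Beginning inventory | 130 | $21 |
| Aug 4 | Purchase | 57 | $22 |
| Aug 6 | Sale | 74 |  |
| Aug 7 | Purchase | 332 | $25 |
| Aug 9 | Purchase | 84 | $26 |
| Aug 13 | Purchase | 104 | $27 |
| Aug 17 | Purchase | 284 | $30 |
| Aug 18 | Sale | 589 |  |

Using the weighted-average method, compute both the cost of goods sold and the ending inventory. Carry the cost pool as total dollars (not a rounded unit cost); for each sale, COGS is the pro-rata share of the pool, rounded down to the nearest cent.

After Aug 1: 130 on hand, pool $2,730.00 (≈ $21.0000 each)
After Aug 4: 187 on hand, pool $3,984.00 (≈ $21.3048 each)
Aug 6, sell 74: 74/187 × $3,984.00 → $1,576.55
After Aug 7: 445 on hand, pool $10,707.45 (≈ $24.0617 each)
After Aug 9: 529 on hand, pool $12,891.45 (≈ $24.3695 each)
After Aug 13: 633 on hand, pool $15,699.45 (≈ $24.8017 each)
After Aug 17: 917 on hand, pool $24,219.45 (≈ $26.4116 each)
Aug 18, sell 589: 589/917 × $24,219.45 → $15,556.44
Total COGS = $1,576.55 + $15,556.44 = $17,132.99
Ending inventory (cost pool remaining) = $8,663.01
Check: goods available $25,796.00 = COGS $17,132.99 + ending $8,663.01

COGS = $17,132.99; ending inventory = $8,663.01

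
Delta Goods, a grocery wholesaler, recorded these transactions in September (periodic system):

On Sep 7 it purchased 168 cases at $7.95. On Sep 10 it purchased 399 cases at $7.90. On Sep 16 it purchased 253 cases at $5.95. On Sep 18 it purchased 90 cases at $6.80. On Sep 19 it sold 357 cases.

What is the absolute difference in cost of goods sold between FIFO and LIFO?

FIFO COGS: 168 @ $7.95 + 189 @ $7.90 = $2,828.70
LIFO COGS: 90 @ $6.80 + 253 @ $5.95 + 14 @ $7.90 = $2,227.95
Difference = |$2,828.70 − $2,227.95| = $600.75

$600.75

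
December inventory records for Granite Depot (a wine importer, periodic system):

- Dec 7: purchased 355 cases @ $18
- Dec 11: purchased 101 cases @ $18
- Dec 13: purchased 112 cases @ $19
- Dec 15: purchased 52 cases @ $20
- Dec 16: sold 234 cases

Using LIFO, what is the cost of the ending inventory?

Ending inventory = $6,948

Dec 16, 234 sold [LIFO — newest first]: 52 @ $20 + 112 @ $19 + 70 @ $18 = $4,428
Ending inventory: 355 @ $18 + 31 @ $18 = $6,948
Check: goods available $11,376 = COGS $4,428 + ending $6,948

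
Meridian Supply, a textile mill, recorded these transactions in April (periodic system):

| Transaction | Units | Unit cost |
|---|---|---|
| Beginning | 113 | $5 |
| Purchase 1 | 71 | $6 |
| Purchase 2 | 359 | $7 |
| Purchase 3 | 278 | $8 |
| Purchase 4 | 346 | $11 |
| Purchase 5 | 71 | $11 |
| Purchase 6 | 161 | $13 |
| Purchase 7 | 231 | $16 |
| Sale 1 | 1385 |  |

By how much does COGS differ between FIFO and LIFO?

FIFO COGS: 113 @ $5 + 71 @ $6 + 359 @ $7 + 278 @ $8 + 346 @ $11 + 71 @ $11 + 147 @ $13 = $12,226
LIFO COGS: 231 @ $16 + 161 @ $13 + 71 @ $11 + 346 @ $11 + 278 @ $8 + 298 @ $7 = $14,686
Difference = |$12,226 − $14,686| = $2,460

$2,460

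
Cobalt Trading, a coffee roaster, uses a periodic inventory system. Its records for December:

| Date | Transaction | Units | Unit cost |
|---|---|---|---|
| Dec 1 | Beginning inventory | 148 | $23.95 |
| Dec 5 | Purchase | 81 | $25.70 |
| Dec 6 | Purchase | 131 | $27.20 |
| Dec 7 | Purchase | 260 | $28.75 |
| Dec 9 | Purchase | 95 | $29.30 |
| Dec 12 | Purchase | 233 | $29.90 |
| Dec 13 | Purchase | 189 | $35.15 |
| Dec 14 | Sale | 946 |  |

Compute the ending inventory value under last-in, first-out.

Dec 14, 946 sold [LIFO — newest first]: 189 @ $35.15 + 233 @ $29.90 + 95 @ $29.30 + 260 @ $28.75 + 131 @ $27.20 + 38 @ $25.70 = $28,408.35
Ending inventory: 148 @ $23.95 + 43 @ $25.70 = $4,649.70

Ending inventory = $4,649.70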